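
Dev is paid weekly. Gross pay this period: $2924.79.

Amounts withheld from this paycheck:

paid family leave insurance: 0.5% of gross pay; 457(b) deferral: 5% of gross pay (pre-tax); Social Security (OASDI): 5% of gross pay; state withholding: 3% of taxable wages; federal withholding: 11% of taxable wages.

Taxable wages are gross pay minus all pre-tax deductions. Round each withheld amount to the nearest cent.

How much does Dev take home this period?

$2228.69

457(b) deferral: $2924.79 × 0.05 = $146.24
Taxable wages = $2924.79 − $146.24 = $2778.55
Federal withholding: $2778.55 × 0.11 = $305.64
State withholding: $2778.55 × 0.03 = $83.36
Paid family leave insurance: $2924.79 × 0.005 = $14.62
Social Security (OASDI): $2924.79 × 0.05 = $146.24
Total deductions = $146.24 + $305.64 + $83.36 + $14.62 + $146.24 = $696.10
Net pay = $2924.79 − $696.10 = $2228.69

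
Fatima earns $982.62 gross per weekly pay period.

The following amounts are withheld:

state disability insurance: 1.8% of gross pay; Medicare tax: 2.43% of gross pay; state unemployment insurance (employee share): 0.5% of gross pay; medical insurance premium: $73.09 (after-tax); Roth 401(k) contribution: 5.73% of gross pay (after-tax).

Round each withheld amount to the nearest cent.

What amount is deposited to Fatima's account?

$806.75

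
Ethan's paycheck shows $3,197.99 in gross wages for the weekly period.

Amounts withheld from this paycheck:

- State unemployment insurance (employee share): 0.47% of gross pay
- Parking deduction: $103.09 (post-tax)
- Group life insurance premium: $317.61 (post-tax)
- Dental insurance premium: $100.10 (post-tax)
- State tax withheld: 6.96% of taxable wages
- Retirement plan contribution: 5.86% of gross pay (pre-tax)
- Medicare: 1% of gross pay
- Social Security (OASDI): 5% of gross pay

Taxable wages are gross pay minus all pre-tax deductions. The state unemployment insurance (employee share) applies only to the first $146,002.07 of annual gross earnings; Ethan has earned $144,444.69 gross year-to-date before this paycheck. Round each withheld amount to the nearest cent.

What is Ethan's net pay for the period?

$2,081.05

Retirement plan contribution: $3,197.99 × 0.0586 = $187.40
Taxable wages = $3,197.99 − $187.40 = $3,010.59
State tax withheld: $3,010.59 × 0.0696 = $209.54
Social Security (OASDI): $3,197.99 × 0.05 = $159.90
State unemployment insurance (employee share): only $146,002.07 − $144,444.69 = $1,557.38 of this check is subject → $1,557.38 × 0.0047 = $7.32
Medicare: $3,197.99 × 0.01 = $31.98
Group life insurance premium: $317.61
Parking deduction: $103.09
Dental insurance premium: $100.10
Total deductions = $187.40 + $209.54 + $159.90 + $7.32 + $31.98 + $317.61 + $103.09 + $100.10 = $1,116.94
Net pay = $3,197.99 − $1,116.94 = $2,081.05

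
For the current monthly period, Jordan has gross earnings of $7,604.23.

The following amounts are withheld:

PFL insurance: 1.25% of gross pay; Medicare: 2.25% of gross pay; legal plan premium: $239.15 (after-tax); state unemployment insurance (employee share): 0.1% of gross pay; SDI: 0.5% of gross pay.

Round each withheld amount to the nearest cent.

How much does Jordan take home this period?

$7,053.31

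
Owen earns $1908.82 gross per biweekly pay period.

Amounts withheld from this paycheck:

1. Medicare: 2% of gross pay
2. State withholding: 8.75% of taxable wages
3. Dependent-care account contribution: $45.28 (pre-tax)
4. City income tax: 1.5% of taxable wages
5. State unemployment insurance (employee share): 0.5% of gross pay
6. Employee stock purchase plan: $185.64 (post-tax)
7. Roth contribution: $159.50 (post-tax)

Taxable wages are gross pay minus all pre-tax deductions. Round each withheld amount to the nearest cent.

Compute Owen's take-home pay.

Dependent-care account contribution: $45.28
Taxable wages = $1908.82 − $45.28 = $1863.54
City income tax: $1863.54 × 0.015 = $27.95
State withholding: $1863.54 × 0.0875 = $163.06
Medicare: $1908.82 × 0.02 = $38.18
State unemployment insurance (employee share): $1908.82 × 0.005 = $9.54
Employee stock purchase plan: $185.64
Roth contribution: $159.50
Total deductions = $45.28 + $27.95 + $163.06 + $38.18 + $9.54 + $185.64 + $159.50 = $629.15
Net pay = $1908.82 − $629.15 = $1279.67

$1279.67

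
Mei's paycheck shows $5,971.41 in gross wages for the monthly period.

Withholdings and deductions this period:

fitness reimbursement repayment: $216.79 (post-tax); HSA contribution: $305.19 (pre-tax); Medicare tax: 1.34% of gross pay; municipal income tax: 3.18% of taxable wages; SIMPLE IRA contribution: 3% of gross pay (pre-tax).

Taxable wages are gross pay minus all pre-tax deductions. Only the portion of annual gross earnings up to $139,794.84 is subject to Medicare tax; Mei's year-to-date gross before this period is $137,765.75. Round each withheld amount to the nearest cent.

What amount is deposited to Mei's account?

SIMPLE IRA contribution: $5,971.41 × 0.03 = $179.14
HSA contribution: $305.19
Pre-tax total = $179.14 + $305.19 = $484.33
Taxable wages = $5,971.41 − $484.33 = $5,487.08
Municipal income tax: $5,487.08 × 0.0318 = $174.49
Medicare tax: only $139,794.84 − $137,765.75 = $2,029.09 of this check is subject → $2,029.09 × 0.0134 = $27.19
Fitness reimbursement repayment: $216.79
Total deductions = $179.14 + $305.19 + $174.49 + $27.19 + $216.79 = $902.80
Net pay = $5,971.41 − $902.80 = $5,068.61

$5,068.61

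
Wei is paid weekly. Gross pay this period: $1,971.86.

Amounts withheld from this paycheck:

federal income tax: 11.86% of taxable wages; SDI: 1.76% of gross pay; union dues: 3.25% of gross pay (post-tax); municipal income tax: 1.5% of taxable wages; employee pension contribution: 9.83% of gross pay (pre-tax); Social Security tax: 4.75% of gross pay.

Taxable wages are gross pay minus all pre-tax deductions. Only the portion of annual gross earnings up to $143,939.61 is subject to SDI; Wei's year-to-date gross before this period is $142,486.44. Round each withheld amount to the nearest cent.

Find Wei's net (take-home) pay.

$1,357.16

Employee pension contribution: $1,971.86 × 0.0983 = $193.83
Taxable wages = $1,971.86 − $193.83 = $1,778.03
Federal income tax: $1,778.03 × 0.1186 = $210.87
Municipal income tax: $1,778.03 × 0.015 = $26.67
Social Security tax: $1,971.86 × 0.0475 = $93.66
SDI: only $143,939.61 − $142,486.44 = $1,453.17 of this check is subject → $1,453.17 × 0.0176 = $25.58
Union dues: $1,971.86 × 0.0325 = $64.09
Total deductions = $193.83 + $210.87 + $26.67 + $93.66 + $25.58 + $64.09 = $614.70
Net pay = $1,971.86 − $614.70 = $1,357.16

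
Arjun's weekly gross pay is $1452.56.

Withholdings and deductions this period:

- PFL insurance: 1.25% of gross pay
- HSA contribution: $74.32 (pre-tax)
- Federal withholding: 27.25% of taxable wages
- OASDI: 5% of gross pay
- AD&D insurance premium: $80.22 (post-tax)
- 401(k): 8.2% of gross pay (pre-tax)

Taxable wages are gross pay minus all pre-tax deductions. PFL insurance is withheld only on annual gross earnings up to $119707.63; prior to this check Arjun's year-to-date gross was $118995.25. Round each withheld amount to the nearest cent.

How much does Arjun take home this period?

$754.27

HSA contribution: $74.32
401(k): $1452.56 × 0.082 = $119.11
Pre-tax total = $74.32 + $119.11 = $193.43
Taxable wages = $1452.56 − $193.43 = $1259.13
Federal withholding: $1259.13 × 0.2725 = $343.11
OASDI: $1452.56 × 0.05 = $72.63
PFL insurance: only $119707.63 − $118995.25 = $712.38 of this check is subject → $712.38 × 0.0125 = $8.90
AD&D insurance premium: $80.22
Total deductions = $74.32 + $119.11 + $343.11 + $72.63 + $8.90 + $80.22 = $698.29
Net pay = $1452.56 − $698.29 = $754.27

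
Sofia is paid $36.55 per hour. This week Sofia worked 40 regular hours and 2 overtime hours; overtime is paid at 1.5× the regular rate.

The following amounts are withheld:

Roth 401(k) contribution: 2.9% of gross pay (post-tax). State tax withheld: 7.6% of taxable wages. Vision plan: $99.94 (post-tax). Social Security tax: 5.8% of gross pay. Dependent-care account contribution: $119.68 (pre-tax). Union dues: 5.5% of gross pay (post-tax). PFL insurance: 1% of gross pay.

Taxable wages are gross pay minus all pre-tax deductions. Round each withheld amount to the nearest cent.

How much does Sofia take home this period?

$1,002.78

Regular pay: 40 × $36.55 = $1,462.00
Overtime pay: 2 × $36.55 × 1.5 = $109.65
Gross pay = $1,462.00 + $109.65 = $1,571.65
Dependent-care account contribution: $119.68
Taxable wages = $1,571.65 − $119.68 = $1,451.97
State tax withheld: $1,451.97 × 0.076 = $110.35
Social Security tax: $1,571.65 × 0.058 = $91.16
PFL insurance: $1,571.65 × 0.01 = $15.72
Roth 401(k) contribution: $1,571.65 × 0.029 = $45.58
Union dues: $1,571.65 × 0.055 = $86.44
Vision plan: $99.94
Total deductions = $119.68 + $110.35 + $91.16 + $15.72 + $45.58 + $86.44 + $99.94 = $568.87
Net pay = $1,571.65 − $568.87 = $1,002.78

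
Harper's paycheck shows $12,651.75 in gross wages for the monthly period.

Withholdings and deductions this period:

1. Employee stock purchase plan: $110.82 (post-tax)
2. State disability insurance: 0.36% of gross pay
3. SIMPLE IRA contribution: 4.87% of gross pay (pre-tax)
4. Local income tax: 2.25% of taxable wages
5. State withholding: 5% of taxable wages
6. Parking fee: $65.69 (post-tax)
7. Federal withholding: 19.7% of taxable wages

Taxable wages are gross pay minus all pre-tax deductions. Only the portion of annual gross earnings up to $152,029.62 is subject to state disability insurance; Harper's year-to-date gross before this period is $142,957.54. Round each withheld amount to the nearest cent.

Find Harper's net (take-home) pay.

$8,582.84

SIMPLE IRA contribution: $12,651.75 × 0.0487 = $616.14
Taxable wages = $12,651.75 − $616.14 = $12,035.61
Local income tax: $12,035.61 × 0.0225 = $270.80
State withholding: $12,035.61 × 0.05 = $601.78
Federal withholding: $12,035.61 × 0.197 = $2,371.02
State disability insurance: only $152,029.62 − $142,957.54 = $9,072.08 of this check is subject → $9,072.08 × 0.0036 = $32.66
Employee stock purchase plan: $110.82
Parking fee: $65.69
Total deductions = $616.14 + $270.80 + $601.78 + $2,371.02 + $32.66 + $110.82 + $65.69 = $4,068.91
Net pay = $12,651.75 − $4,068.91 = $8,582.84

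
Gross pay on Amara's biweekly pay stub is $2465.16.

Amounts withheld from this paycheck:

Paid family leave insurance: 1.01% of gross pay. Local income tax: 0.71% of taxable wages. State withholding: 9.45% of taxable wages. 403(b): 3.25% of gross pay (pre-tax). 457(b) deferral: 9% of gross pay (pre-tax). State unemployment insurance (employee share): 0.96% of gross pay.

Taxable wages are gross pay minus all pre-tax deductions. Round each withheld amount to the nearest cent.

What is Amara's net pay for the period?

$1894.83

457(b) deferral: $2465.16 × 0.09 = $221.86
403(b): $2465.16 × 0.0325 = $80.12
Pre-tax total = $221.86 + $80.12 = $301.98
Taxable wages = $2465.16 − $301.98 = $2163.18
State withholding: $2163.18 × 0.0945 = $204.42
Local income tax: $2163.18 × 0.0071 = $15.36
State unemployment insurance (employee share): $2465.16 × 0.0096 = $23.67
Paid family leave insurance: $2465.16 × 0.0101 = $24.90
Total deductions = $221.86 + $80.12 + $204.42 + $15.36 + $23.67 + $24.90 = $570.33
Net pay = $2465.16 − $570.33 = $1894.83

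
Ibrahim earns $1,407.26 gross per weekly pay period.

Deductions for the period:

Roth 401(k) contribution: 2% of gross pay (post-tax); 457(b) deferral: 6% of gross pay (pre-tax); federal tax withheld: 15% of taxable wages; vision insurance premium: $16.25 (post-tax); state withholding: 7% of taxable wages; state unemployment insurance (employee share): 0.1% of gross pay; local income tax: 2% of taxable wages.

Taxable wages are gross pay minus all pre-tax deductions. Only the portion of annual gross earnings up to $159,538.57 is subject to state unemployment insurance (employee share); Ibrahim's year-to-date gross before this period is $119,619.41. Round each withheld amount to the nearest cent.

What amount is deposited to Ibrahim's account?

$959.53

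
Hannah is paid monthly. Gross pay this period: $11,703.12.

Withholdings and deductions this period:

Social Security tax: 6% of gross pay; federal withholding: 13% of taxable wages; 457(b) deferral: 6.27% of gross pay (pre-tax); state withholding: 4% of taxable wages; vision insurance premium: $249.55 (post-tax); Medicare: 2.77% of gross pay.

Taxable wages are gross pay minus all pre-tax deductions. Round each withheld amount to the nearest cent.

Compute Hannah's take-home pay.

$7,828.63

457(b) deferral: $11,703.12 × 0.0627 = $733.79
Taxable wages = $11,703.12 − $733.79 = $10,969.33
Federal withholding: $10,969.33 × 0.13 = $1,426.01
State withholding: $10,969.33 × 0.04 = $438.77
Social Security tax: $11,703.12 × 0.06 = $702.19
Medicare: $11,703.12 × 0.0277 = $324.18
Vision insurance premium: $249.55
Total deductions = $733.79 + $1,426.01 + $438.77 + $702.19 + $324.18 + $249.55 = $3,874.49
Net pay = $11,703.12 − $3,874.49 = $7,828.63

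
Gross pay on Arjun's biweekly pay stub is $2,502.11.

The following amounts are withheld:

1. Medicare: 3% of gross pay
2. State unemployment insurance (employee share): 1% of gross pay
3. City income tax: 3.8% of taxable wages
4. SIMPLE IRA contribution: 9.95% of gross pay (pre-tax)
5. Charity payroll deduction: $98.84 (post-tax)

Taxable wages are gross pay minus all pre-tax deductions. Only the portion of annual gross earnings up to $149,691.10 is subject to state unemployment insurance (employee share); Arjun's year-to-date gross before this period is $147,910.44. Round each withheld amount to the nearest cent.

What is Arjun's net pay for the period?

$1,975.82

SIMPLE IRA contribution: $2,502.11 × 0.0995 = $248.96
Taxable wages = $2,502.11 − $248.96 = $2,253.15
City income tax: $2,253.15 × 0.038 = $85.62
State unemployment insurance (employee share): only $149,691.10 − $147,910.44 = $1,780.66 of this check is subject → $1,780.66 × 0.01 = $17.81
Medicare: $2,502.11 × 0.03 = $75.06
Charity payroll deduction: $98.84
Total deductions = $248.96 + $85.62 + $17.81 + $75.06 + $98.84 = $526.29
Net pay = $2,502.11 − $526.29 = $1,975.82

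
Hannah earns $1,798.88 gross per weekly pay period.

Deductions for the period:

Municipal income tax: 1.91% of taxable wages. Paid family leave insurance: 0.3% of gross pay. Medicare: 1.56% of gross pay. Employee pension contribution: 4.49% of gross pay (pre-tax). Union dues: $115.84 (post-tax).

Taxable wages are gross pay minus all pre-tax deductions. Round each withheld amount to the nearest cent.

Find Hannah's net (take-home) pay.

$1,535.99

Employee pension contribution: $1,798.88 × 0.0449 = $80.77
Taxable wages = $1,798.88 − $80.77 = $1,718.11
Municipal income tax: $1,718.11 × 0.0191 = $32.82
Medicare: $1,798.88 × 0.0156 = $28.06
Paid family leave insurance: $1,798.88 × 0.003 = $5.40
Union dues: $115.84
Total deductions = $80.77 + $32.82 + $28.06 + $5.40 + $115.84 = $262.89
Net pay = $1,798.88 − $262.89 = $1,535.99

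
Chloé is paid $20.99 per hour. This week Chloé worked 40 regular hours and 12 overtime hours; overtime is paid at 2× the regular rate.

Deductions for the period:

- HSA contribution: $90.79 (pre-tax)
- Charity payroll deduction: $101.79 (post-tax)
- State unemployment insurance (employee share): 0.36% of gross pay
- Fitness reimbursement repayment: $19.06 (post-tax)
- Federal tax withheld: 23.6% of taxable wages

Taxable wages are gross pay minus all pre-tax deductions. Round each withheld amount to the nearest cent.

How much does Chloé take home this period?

Regular pay: 40 × $20.99 = $839.60
Overtime pay: 12 × $20.99 × 2 = $503.76
Gross pay = $839.60 + $503.76 = $1,343.36
HSA contribution: $90.79
Taxable wages = $1,343.36 − $90.79 = $1,252.57
Federal tax withheld: $1,252.57 × 0.236 = $295.61
State unemployment insurance (employee share): $1,343.36 × 0.0036 = $4.84
Charity payroll deduction: $101.79
Fitness reimbursement repayment: $19.06
Total deductions = $90.79 + $295.61 + $4.84 + $101.79 + $19.06 = $512.09
Net pay = $1,343.36 − $512.09 = $831.27

$831.27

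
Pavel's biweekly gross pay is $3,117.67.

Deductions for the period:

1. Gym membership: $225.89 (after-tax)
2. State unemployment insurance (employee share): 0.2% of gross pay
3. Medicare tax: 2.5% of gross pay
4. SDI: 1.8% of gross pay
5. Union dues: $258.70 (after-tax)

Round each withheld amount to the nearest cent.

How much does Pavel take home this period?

Medicare tax: $3,117.67 × 0.025 = $77.94
SDI: $3,117.67 × 0.018 = $56.12
State unemployment insurance (employee share): $3,117.67 × 0.002 = $6.24
Gym membership: $225.89
Union dues: $258.70
Total deductions = $77.94 + $56.12 + $6.24 + $225.89 + $258.70 = $624.89
Net pay = $3,117.67 − $624.89 = $2,492.78

$2,492.78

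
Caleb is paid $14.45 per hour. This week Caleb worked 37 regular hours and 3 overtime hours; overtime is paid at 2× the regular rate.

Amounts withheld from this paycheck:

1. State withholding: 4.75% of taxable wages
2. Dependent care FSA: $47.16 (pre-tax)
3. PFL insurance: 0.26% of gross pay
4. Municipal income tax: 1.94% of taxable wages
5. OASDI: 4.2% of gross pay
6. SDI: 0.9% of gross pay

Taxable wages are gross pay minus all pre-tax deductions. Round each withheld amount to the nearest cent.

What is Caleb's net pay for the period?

Regular pay: 37 × $14.45 = $534.65
Overtime pay: 3 × $14.45 × 2 = $86.70
Gross pay = $534.65 + $86.70 = $621.35
Dependent care FSA: $47.16
Taxable wages = $621.35 − $47.16 = $574.19
State withholding: $574.19 × 0.0475 = $27.27
Municipal income tax: $574.19 × 0.0194 = $11.14
PFL insurance: $621.35 × 0.0026 = $1.62
OASDI: $621.35 × 0.042 = $26.10
SDI: $621.35 × 0.009 = $5.59
Total deductions = $47.16 + $27.27 + $11.14 + $1.62 + $26.10 + $5.59 = $118.88
Net pay = $621.35 − $118.88 = $502.47

$502.47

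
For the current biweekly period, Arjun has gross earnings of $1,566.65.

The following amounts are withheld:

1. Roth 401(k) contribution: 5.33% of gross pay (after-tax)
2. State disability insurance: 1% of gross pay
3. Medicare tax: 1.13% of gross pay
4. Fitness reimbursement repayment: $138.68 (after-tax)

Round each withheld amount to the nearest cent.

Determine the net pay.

State disability insurance: $1,566.65 × 0.01 = $15.67
Medicare tax: $1,566.65 × 0.0113 = $17.70
Roth 401(k) contribution: $1,566.65 × 0.0533 = $83.50
Fitness reimbursement repayment: $138.68
Total deductions = $15.67 + $17.70 + $83.50 + $138.68 = $255.55
Net pay = $1,566.65 − $255.55 = $1,311.10

$1,311.10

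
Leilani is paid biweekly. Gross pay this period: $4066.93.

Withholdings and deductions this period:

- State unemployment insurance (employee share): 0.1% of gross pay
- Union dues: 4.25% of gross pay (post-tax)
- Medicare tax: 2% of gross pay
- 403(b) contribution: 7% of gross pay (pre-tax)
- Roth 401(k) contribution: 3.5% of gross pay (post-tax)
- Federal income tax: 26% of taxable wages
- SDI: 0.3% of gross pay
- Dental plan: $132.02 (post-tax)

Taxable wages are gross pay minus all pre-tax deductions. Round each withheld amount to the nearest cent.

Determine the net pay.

403(b) contribution: $4066.93 × 0.07 = $284.69
Taxable wages = $4066.93 − $284.69 = $3782.24
Federal income tax: $3782.24 × 0.26 = $983.38
State unemployment insurance (employee share): $4066.93 × 0.001 = $4.07
SDI: $4066.93 × 0.003 = $12.20
Medicare tax: $4066.93 × 0.02 = $81.34
Union dues: $4066.93 × 0.0425 = $172.84
Dental plan: $132.02
Roth 401(k) contribution: $4066.93 × 0.035 = $142.34
Total deductions = $284.69 + $983.38 + $4.07 + $12.20 + $81.34 + $172.84 + $132.02 + $142.34 = $1812.88
Net pay = $4066.93 − $1812.88 = $2254.05

$2254.05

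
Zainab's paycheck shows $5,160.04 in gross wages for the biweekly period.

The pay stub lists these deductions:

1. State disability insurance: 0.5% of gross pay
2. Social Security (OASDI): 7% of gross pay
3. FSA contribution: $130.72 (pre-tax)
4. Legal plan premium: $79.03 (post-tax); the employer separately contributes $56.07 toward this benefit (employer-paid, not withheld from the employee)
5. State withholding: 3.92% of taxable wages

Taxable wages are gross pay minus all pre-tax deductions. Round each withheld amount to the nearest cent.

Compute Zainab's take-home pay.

$4,366.14

FSA contribution: $130.72
Taxable wages = $5,160.04 − $130.72 = $5,029.32
State withholding: $5,029.32 × 0.0392 = $197.15
Social Security (OASDI): $5,160.04 × 0.07 = $361.20
State disability insurance: $5,160.04 × 0.005 = $25.80
Legal plan premium: $79.03
(Employer's $56.07 toward legal plan premium is not withheld from the employee.)
Total deductions = $130.72 + $197.15 + $361.20 + $25.80 + $79.03 = $793.90
Net pay = $5,160.04 − $793.90 = $4,366.14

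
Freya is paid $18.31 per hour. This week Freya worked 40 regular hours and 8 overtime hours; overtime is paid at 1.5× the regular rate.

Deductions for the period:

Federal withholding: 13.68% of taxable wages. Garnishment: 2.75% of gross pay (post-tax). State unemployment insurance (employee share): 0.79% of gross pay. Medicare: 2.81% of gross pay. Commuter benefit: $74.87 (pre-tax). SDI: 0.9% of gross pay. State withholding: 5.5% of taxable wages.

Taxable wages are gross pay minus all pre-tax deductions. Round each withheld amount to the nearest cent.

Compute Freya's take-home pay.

$639.97

Regular pay: 40 × $18.31 = $732.40
Overtime pay: 8 × $18.31 × 1.5 = $219.72
Gross pay = $732.40 + $219.72 = $952.12
Commuter benefit: $74.87
Taxable wages = $952.12 − $74.87 = $877.25
State withholding: $877.25 × 0.055 = $48.25
Federal withholding: $877.25 × 0.1368 = $120.01
State unemployment insurance (employee share): $952.12 × 0.0079 = $7.52
SDI: $952.12 × 0.009 = $8.57
Medicare: $952.12 × 0.0281 = $26.75
Garnishment: $952.12 × 0.0275 = $26.18
Total deductions = $74.87 + $48.25 + $120.01 + $7.52 + $8.57 + $26.75 + $26.18 = $312.15
Net pay = $952.12 − $312.15 = $639.97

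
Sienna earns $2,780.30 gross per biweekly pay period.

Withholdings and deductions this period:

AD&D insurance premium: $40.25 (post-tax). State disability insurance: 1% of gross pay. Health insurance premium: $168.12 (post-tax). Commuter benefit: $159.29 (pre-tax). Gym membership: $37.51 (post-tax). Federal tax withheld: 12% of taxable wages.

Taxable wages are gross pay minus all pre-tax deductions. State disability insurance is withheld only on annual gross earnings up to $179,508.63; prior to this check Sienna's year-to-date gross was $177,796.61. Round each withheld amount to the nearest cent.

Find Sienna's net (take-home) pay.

Commuter benefit: $159.29
Taxable wages = $2,780.30 − $159.29 = $2,621.01
Federal tax withheld: $2,621.01 × 0.12 = $314.52
State disability insurance: only $179,508.63 − $177,796.61 = $1,712.02 of this check is subject → $1,712.02 × 0.01 = $17.12
AD&D insurance premium: $40.25
Gym membership: $37.51
Health insurance premium: $168.12
Total deductions = $159.29 + $314.52 + $17.12 + $40.25 + $37.51 + $168.12 = $736.81
Net pay = $2,780.30 − $736.81 = $2,043.49

$2,043.49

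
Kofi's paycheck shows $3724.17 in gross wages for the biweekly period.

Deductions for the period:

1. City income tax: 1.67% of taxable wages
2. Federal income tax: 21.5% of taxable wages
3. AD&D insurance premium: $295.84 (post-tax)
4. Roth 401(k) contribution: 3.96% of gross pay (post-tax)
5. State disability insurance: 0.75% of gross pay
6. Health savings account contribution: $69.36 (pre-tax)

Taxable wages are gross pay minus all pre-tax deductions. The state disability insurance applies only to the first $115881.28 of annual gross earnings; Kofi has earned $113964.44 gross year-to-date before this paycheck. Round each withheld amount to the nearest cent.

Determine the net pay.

$2350.29

Health savings account contribution: $69.36
Taxable wages = $3724.17 − $69.36 = $3654.81
City income tax: $3654.81 × 0.0167 = $61.04
Federal income tax: $3654.81 × 0.215 = $785.78
State disability insurance: only $115881.28 − $113964.44 = $1916.84 of this check is subject → $1916.84 × 0.0075 = $14.38
Roth 401(k) contribution: $3724.17 × 0.0396 = $147.48
AD&D insurance premium: $295.84
Total deductions = $69.36 + $61.04 + $785.78 + $14.38 + $147.48 + $295.84 = $1373.88
Net pay = $3724.17 − $1373.88 = $2350.29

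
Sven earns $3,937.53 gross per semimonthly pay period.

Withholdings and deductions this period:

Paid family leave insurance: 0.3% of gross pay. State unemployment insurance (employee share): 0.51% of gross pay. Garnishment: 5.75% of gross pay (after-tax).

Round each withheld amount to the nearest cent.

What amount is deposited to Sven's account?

Paid family leave insurance: $3,937.53 × 0.003 = $11.81
State unemployment insurance (employee share): $3,937.53 × 0.0051 = $20.08
Garnishment: $3,937.53 × 0.0575 = $226.41
Total deductions = $11.81 + $20.08 + $226.41 = $258.30
Net pay = $3,937.53 − $258.30 = $3,679.23

$3,679.23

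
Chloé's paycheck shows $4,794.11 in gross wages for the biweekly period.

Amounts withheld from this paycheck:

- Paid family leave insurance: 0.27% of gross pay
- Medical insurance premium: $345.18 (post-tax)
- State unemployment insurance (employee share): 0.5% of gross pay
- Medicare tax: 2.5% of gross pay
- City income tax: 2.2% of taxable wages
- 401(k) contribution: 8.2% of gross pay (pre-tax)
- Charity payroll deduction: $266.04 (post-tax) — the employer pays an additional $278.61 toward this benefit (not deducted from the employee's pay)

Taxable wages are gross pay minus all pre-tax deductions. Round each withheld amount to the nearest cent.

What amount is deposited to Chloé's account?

$3,536.19

401(k) contribution: $4,794.11 × 0.082 = $393.12
Taxable wages = $4,794.11 − $393.12 = $4,400.99
City income tax: $4,400.99 × 0.022 = $96.82
Medicare tax: $4,794.11 × 0.025 = $119.85
State unemployment insurance (employee share): $4,794.11 × 0.005 = $23.97
Paid family leave insurance: $4,794.11 × 0.0027 = $12.94
Medical insurance premium: $345.18
Charity payroll deduction: $266.04
(Employer's $278.61 toward charity payroll deduction is not withheld from the employee.)
Total deductions = $393.12 + $96.82 + $119.85 + $23.97 + $12.94 + $345.18 + $266.04 = $1,257.92
Net pay = $4,794.11 − $1,257.92 = $3,536.19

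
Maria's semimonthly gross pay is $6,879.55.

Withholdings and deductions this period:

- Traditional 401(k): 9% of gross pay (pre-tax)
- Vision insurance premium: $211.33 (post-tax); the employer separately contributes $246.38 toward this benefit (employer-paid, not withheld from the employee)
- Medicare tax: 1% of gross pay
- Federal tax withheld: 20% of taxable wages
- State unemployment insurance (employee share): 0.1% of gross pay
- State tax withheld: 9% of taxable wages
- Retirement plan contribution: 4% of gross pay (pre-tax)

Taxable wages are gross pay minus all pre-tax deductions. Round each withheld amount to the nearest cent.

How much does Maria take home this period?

$3,962.49

Retirement plan contribution: $6,879.55 × 0.04 = $275.18
Traditional 401(k): $6,879.55 × 0.09 = $619.16
Pre-tax total = $275.18 + $619.16 = $894.34
Taxable wages = $6,879.55 − $894.34 = $5,985.21
State tax withheld: $5,985.21 × 0.09 = $538.67
Federal tax withheld: $5,985.21 × 0.2 = $1,197.04
Medicare tax: $6,879.55 × 0.01 = $68.80
State unemployment insurance (employee share): $6,879.55 × 0.001 = $6.88
Vision insurance premium: $211.33
(Employer's $246.38 toward vision insurance premium is not withheld from the employee.)
Total deductions = $275.18 + $619.16 + $538.67 + $1,197.04 + $68.80 + $6.88 + $211.33 = $2,917.06
Net pay = $6,879.55 − $2,917.06 = $3,962.49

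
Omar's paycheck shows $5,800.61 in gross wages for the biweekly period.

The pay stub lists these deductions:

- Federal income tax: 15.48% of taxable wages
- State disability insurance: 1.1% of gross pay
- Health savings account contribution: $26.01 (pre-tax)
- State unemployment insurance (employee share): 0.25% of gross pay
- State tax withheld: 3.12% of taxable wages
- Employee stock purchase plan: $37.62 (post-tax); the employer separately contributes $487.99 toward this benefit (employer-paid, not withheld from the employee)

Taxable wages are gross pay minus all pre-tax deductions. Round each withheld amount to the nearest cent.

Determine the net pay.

Health savings account contribution: $26.01
Taxable wages = $5,800.61 − $26.01 = $5,774.60
Federal income tax: $5,774.60 × 0.1548 = $893.91
State tax withheld: $5,774.60 × 0.0312 = $180.17
State unemployment insurance (employee share): $5,800.61 × 0.0025 = $14.50
State disability insurance: $5,800.61 × 0.011 = $63.81
Employee stock purchase plan: $37.62
(Employer's $487.99 toward employee stock purchase plan is not withheld from the employee.)
Total deductions = $26.01 + $893.91 + $180.17 + $14.50 + $63.81 + $37.62 = $1,216.02
Net pay = $5,800.61 − $1,216.02 = $4,584.59

$4,584.59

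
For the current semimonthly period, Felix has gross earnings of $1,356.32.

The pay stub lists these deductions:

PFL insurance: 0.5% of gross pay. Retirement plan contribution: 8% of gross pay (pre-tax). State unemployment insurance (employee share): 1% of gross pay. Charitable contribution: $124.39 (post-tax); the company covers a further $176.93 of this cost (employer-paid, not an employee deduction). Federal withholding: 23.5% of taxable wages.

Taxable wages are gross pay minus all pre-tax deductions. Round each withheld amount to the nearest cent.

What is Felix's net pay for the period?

Retirement plan contribution: $1,356.32 × 0.08 = $108.51
Taxable wages = $1,356.32 − $108.51 = $1,247.81
Federal withholding: $1,247.81 × 0.235 = $293.24
State unemployment insurance (employee share): $1,356.32 × 0.01 = $13.56
PFL insurance: $1,356.32 × 0.005 = $6.78
Charitable contribution: $124.39
(Employer's $176.93 toward charitable contribution is not withheld from the employee.)
Total deductions = $108.51 + $293.24 + $13.56 + $6.78 + $124.39 = $546.48
Net pay = $1,356.32 − $546.48 = $809.84

$809.84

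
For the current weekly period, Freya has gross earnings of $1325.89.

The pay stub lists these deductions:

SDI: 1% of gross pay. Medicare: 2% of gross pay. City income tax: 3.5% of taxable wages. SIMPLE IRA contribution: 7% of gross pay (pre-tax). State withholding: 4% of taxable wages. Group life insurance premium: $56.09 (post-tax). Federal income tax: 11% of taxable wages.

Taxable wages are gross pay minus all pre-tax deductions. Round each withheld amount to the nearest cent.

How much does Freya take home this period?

SIMPLE IRA contribution: $1325.89 × 0.07 = $92.81
Taxable wages = $1325.89 − $92.81 = $1233.08
State withholding: $1233.08 × 0.04 = $49.32
City income tax: $1233.08 × 0.035 = $43.16
Federal income tax: $1233.08 × 0.11 = $135.64
Medicare: $1325.89 × 0.02 = $26.52
SDI: $1325.89 × 0.01 = $13.26
Group life insurance premium: $56.09
Total deductions = $92.81 + $49.32 + $43.16 + $135.64 + $26.52 + $13.26 + $56.09 = $416.80
Net pay = $1325.89 − $416.80 = $909.09

$909.09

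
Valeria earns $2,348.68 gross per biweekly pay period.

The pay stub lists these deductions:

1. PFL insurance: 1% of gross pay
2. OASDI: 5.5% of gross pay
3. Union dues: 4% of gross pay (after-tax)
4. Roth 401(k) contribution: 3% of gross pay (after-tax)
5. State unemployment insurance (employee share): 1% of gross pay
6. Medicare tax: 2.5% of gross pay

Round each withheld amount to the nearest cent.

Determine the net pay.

$1,949.39

OASDI: $2,348.68 × 0.055 = $129.18
PFL insurance: $2,348.68 × 0.01 = $23.49
State unemployment insurance (employee share): $2,348.68 × 0.01 = $23.49
Medicare tax: $2,348.68 × 0.025 = $58.72
Union dues: $2,348.68 × 0.04 = $93.95
Roth 401(k) contribution: $2,348.68 × 0.03 = $70.46
Total deductions = $129.18 + $23.49 + $23.49 + $58.72 + $93.95 + $70.46 = $399.29
Net pay = $2,348.68 − $399.29 = $1,949.39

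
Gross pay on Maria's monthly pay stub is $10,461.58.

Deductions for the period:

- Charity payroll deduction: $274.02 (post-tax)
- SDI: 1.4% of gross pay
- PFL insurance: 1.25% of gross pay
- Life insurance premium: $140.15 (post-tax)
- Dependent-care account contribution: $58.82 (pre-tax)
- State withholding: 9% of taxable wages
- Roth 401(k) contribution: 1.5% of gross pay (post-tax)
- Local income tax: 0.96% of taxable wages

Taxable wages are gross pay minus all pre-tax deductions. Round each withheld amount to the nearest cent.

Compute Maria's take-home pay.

$8,518.32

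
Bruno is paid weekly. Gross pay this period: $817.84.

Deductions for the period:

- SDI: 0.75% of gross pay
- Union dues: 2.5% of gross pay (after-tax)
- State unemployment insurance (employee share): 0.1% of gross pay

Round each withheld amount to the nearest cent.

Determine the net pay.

$790.44

State unemployment insurance (employee share): $817.84 × 0.001 = $0.82
SDI: $817.84 × 0.0075 = $6.13
Union dues: $817.84 × 0.025 = $20.45
Total deductions = $0.82 + $6.13 + $20.45 = $27.40
Net pay = $817.84 − $27.40 = $790.44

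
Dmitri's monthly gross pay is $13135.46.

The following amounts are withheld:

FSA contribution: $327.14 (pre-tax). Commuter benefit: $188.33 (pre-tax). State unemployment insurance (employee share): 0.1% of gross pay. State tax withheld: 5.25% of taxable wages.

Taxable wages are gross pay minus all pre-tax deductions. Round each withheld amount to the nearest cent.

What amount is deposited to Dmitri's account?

$11944.30

Commuter benefit: $188.33
FSA contribution: $327.14
Pre-tax total = $188.33 + $327.14 = $515.47
Taxable wages = $13135.46 − $515.47 = $12619.99
State tax withheld: $12619.99 × 0.0525 = $662.55
State unemployment insurance (employee share): $13135.46 × 0.001 = $13.14
Total deductions = $188.33 + $327.14 + $662.55 + $13.14 = $1191.16
Net pay = $13135.46 − $1191.16 = $11944.30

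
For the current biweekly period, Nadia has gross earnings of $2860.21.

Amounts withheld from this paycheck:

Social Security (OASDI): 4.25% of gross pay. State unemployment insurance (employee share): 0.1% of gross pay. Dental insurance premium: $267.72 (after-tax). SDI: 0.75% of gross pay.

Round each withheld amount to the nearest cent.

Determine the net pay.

SDI: $2860.21 × 0.0075 = $21.45
State unemployment insurance (employee share): $2860.21 × 0.001 = $2.86
Social Security (OASDI): $2860.21 × 0.0425 = $121.56
Dental insurance premium: $267.72
Total deductions = $21.45 + $2.86 + $121.56 + $267.72 = $413.59
Net pay = $2860.21 − $413.59 = $2446.62

$2446.62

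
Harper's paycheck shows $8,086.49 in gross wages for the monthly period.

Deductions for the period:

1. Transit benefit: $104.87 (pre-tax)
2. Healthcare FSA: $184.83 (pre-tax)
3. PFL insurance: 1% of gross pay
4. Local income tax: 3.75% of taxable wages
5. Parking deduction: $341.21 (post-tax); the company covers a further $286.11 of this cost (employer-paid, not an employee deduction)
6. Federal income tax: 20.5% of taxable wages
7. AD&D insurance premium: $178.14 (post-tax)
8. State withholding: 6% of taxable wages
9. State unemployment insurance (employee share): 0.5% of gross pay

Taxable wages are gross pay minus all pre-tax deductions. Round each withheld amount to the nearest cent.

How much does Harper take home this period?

Transit benefit: $104.87
Healthcare FSA: $184.83
Pre-tax total = $104.87 + $184.83 = $289.70
Taxable wages = $8,086.49 − $289.70 = $7,796.79
Local income tax: $7,796.79 × 0.0375 = $292.38
State withholding: $7,796.79 × 0.06 = $467.81
Federal income tax: $7,796.79 × 0.205 = $1,598.34
PFL insurance: $8,086.49 × 0.01 = $80.86
State unemployment insurance (employee share): $8,086.49 × 0.005 = $40.43
Parking deduction: $341.21
AD&D insurance premium: $178.14
(Employer's $286.11 toward parking deduction is not withheld from the employee.)
Total deductions = $104.87 + $184.83 + $292.38 + $467.81 + $1,598.34 + $80.86 + $40.43 + $341.21 + $178.14 = $3,288.87
Net pay = $8,086.49 − $3,288.87 = $4,797.62

$4,797.62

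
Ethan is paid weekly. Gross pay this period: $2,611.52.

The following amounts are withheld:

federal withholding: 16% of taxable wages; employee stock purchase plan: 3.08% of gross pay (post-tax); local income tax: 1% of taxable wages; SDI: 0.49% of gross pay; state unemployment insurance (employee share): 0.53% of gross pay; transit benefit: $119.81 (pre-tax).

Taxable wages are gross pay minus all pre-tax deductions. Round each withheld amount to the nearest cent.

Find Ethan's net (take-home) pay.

Transit benefit: $119.81
Taxable wages = $2,611.52 − $119.81 = $2,491.71
Local income tax: $2,491.71 × 0.01 = $24.92
Federal withholding: $2,491.71 × 0.16 = $398.67
State unemployment insurance (employee share): $2,611.52 × 0.0053 = $13.84
SDI: $2,611.52 × 0.0049 = $12.80
Employee stock purchase plan: $2,611.52 × 0.0308 = $80.43
Total deductions = $119.81 + $24.92 + $398.67 + $13.84 + $12.80 + $80.43 = $650.47
Net pay = $2,611.52 − $650.47 = $1,961.05

$1,961.05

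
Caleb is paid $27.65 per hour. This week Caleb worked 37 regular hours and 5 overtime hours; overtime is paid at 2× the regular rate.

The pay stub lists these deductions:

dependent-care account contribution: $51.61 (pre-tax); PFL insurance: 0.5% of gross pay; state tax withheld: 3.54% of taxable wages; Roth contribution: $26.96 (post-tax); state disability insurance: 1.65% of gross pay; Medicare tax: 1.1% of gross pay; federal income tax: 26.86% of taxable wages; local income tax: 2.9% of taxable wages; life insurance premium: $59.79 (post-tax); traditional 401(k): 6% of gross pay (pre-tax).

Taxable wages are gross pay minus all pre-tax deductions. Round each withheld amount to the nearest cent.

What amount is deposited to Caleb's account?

Regular pay: 37 × $27.65 = $1,023.05
Overtime pay: 5 × $27.65 × 2 = $276.50
Gross pay = $1,023.05 + $276.50 = $1,299.55
Dependent-care account contribution: $51.61
Traditional 401(k): $1,299.55 × 0.06 = $77.97
Pre-tax total = $51.61 + $77.97 = $129.58
Taxable wages = $1,299.55 − $129.58 = $1,169.97
Federal income tax: $1,169.97 × 0.2686 = $314.25
State tax withheld: $1,169.97 × 0.0354 = $41.42
Local income tax: $1,169.97 × 0.029 = $33.93
Medicare tax: $1,299.55 × 0.011 = $14.30
State disability insurance: $1,299.55 × 0.0165 = $21.44
PFL insurance: $1,299.55 × 0.005 = $6.50
Life insurance premium: $59.79
Roth contribution: $26.96
Total deductions = $51.61 + $77.97 + $314.25 + $41.42 + $33.93 + $14.30 + $21.44 + $6.50 + $59.79 + $26.96 = $648.17
Net pay = $1,299.55 − $648.17 = $651.38

$651.38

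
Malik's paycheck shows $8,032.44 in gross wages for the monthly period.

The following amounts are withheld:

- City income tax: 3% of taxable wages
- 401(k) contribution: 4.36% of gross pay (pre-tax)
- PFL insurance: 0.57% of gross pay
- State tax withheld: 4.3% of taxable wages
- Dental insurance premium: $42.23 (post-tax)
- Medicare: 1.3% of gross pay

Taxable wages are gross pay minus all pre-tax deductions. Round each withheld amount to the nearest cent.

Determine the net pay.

401(k) contribution: $8,032.44 × 0.0436 = $350.21
Taxable wages = $8,032.44 − $350.21 = $7,682.23
City income tax: $7,682.23 × 0.03 = $230.47
State tax withheld: $7,682.23 × 0.043 = $330.34
Medicare: $8,032.44 × 0.013 = $104.42
PFL insurance: $8,032.44 × 0.0057 = $45.78
Dental insurance premium: $42.23
Total deductions = $350.21 + $230.47 + $330.34 + $104.42 + $45.78 + $42.23 = $1,103.45
Net pay = $8,032.44 − $1,103.45 = $6,928.99

$6,928.99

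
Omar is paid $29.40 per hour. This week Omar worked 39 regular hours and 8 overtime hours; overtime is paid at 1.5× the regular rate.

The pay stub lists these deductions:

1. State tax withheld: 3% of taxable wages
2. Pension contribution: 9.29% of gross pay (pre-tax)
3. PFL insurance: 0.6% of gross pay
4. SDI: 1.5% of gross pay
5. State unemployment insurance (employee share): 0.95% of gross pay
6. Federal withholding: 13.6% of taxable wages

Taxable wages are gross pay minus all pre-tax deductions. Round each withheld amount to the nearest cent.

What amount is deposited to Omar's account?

Regular pay: 39 × $29.40 = $1,146.60
Overtime pay: 8 × $29.40 × 1.5 = $352.80
Gross pay = $1,146.60 + $352.80 = $1,499.40
Pension contribution: $1,499.40 × 0.0929 = $139.29
Taxable wages = $1,499.40 − $139.29 = $1,360.11
State tax withheld: $1,360.11 × 0.03 = $40.80
Federal withholding: $1,360.11 × 0.136 = $184.97
State unemployment insurance (employee share): $1,499.40 × 0.0095 = $14.24
PFL insurance: $1,499.40 × 0.006 = $9.00
SDI: $1,499.40 × 0.015 = $22.49
Total deductions = $139.29 + $40.80 + $184.97 + $14.24 + $9.00 + $22.49 = $410.79
Net pay = $1,499.40 − $410.79 = $1,088.61

$1,088.61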